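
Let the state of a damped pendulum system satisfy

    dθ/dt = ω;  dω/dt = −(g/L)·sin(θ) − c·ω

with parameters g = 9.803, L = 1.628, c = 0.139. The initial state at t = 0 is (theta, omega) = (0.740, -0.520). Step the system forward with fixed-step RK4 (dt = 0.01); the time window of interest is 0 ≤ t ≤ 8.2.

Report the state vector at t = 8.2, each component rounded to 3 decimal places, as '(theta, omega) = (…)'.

t=0.000: state=(0.740, -0.520)
step 1 (dt=0.01): k1=(-0.520, -3.988), k2=(-0.540, -3.974), k3=(-0.540, -3.973), k4=(-0.560, -3.958); state += dt/6·(k1+2k2+2k3+k4)
t=0.010: state=(0.735, -0.560)
t=0.020: state=(0.729, -0.599)
t=0.030: state=(0.723, -0.638)
continuing one RK4 step at a time; state shown every 50 steps (Δt=0.5):
t=0.500: state=(0.091, -1.765)
t=1.000: state=(-0.626, -0.765)
t=1.500: state=(-0.536, 1.064)
t=2.000: state=(0.200, 1.509)
t=2.500: state=(0.640, 0.064)
t=3.000: state=(0.270, -1.359)
t=3.500: state=(-0.409, -1.016)
t=4.000: state=(-0.536, 0.545)
t=4.500: state=(0.006, 1.347)
t=5.000: state=(0.504, 0.412)
t=5.500: state=(0.344, -0.961)
t=6.000: state=(-0.234, -1.055)
t=6.500: state=(-0.480, 0.174)
t=7.000: state=(-0.112, 1.109)
t=7.500: state=(0.372, 0.588)
t=8.000: state=(0.357, -0.627)
t=8.200: state=(0.197, -0.940)

(theta, omega) = (0.197, -0.940)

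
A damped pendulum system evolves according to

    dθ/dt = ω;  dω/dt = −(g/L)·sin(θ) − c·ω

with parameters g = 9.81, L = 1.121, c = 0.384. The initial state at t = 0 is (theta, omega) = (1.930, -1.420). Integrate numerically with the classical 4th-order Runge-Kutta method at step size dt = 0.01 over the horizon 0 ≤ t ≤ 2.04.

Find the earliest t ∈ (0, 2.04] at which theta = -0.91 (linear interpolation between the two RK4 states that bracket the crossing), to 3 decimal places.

t=0.000: state=(1.930, -1.420)
step 1 (dt=0.01): k1=(-1.420, -7.647), k2=(-1.458, -7.654), k3=(-1.458, -7.655), k4=(-1.497, -7.662); state += dt/6·(k1+2k2+2k3+k4)
t=0.010: state=(1.915, -1.497)
t=0.020: state=(1.900, -1.573)
t=0.030: state=(1.884, -1.650)
continuing one RK4 step at a time; state shown every 10 steps (Δt=0.1):
t=0.100: state=(1.750, -2.192)
t=0.200: state=(1.492, -2.964)
t=0.300: state=(1.158, -3.682)
t=0.400: state=(0.760, -4.244)
t=0.500: state=(0.319, -4.522)
t=0.600: state=(-0.132, -4.430)
t=0.700: state=(-0.554, -3.972)
t=0.790: state=(-0.884, -3.326)
next step: t=0.800: state=(-0.917, -3.245) — theta has crossed -0.91
linear interpolation between t=0.790 (-0.88407) and t=0.800 (-0.91693) → t≈0.798

t = 0.798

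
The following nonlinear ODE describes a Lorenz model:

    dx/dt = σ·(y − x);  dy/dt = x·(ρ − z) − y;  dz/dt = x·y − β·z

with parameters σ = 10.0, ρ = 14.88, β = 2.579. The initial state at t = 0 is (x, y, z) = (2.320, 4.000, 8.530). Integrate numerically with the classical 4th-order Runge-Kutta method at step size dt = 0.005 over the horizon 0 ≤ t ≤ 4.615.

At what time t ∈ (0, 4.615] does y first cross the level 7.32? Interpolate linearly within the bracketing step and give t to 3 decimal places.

t=0.000: state=(2.320, 4.000, 8.530)
step 1 (dt=0.005): k1=(16.800, 10.732, -12.719), k2=(16.648, 11.047, -12.405), k3=(16.660, 11.042, -12.407), k4=(16.519, 11.355, -12.093); state += dt/6·(k1+2k2+2k3+k4)
t=0.005: state=(2.403, 4.055, 8.468)
t=0.010: state=(2.485, 4.114, 8.409)
t=0.015: state=(2.566, 4.175, 8.353)
t=0.165: state=(5.155, 7.212, 8.468)
next step: t=0.170: state=(5.258, 7.341, 8.548) — y has crossed 7.32
linear interpolation between t=0.165 (7.21192) and t=0.170 (7.34142) → t≈0.169

t = 0.169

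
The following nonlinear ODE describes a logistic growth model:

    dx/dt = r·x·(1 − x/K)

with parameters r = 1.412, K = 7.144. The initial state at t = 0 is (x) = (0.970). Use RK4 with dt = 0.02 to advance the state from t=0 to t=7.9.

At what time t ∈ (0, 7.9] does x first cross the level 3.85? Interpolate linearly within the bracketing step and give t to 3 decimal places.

t = 1.421

t=0.000: state=(0.970)
step 1 (dt=0.02): k1=(1.184), k2=(1.196), k3=(1.196), k4=(1.208); state += dt/6·(k1+2k2+2k3+k4)
t=0.020: state=(0.994)
t=0.040: state=(1.018)
t=0.060: state=(1.043)
continuing one RK4 step at a time; state shown every 25 steps (Δt=0.5):
t=0.500: state=(1.725)
t=1.000: state=(2.801)
t=1.420: state=(3.847)
next step: t=1.440: state=(3.897) — x has crossed 3.85
linear interpolation between t=1.420 (3.84692) and t=1.440 (3.89700) → t≈1.421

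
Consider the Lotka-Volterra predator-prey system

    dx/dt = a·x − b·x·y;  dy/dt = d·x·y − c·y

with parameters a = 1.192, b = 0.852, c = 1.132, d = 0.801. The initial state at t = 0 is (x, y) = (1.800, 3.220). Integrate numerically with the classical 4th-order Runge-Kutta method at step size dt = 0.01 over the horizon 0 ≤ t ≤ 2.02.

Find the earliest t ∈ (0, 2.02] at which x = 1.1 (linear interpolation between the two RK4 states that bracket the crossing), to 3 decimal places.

t = 0.309

t=0.000: state=(1.800, 3.220)
step 1 (dt=0.01): k1=(-2.793, 0.998), k2=(-2.779, 0.963), k3=(-2.778, 0.963), k4=(-2.764, 0.929); state += dt/6·(k1+2k2+2k3+k4)
t=0.010: state=(1.772, 3.230)
t=0.020: state=(1.745, 3.239)
t=0.030: state=(1.718, 3.247)
continuing one RK4 step at a time; state shown every 10 steps (Δt=0.1):
t=0.100: state=(1.536, 3.286)
t=0.200: state=(1.308, 3.287)
t=0.300: state=(1.115, 3.234)
next step: t=0.310: state=(1.098, 3.226) — x has crossed 1.1
linear interpolation between t=0.300 (1.11537) and t=0.310 (1.09811) → t≈0.309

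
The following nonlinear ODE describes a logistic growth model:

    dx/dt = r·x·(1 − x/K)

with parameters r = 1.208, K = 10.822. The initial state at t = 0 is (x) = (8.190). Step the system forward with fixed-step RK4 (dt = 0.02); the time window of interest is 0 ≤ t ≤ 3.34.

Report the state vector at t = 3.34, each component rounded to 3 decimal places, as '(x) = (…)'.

t=0.000: state=(8.190)
step 1 (dt=0.02): k1=(2.406), k2=(2.391), k3=(2.391), k4=(2.376); state += dt/6·(k1+2k2+2k3+k4)
t=0.020: state=(8.238)
t=0.040: state=(8.285)
t=0.060: state=(8.332)
continuing one RK4 step at a time; state shown every 10 steps (Δt=0.2):
t=0.200: state=(8.641)
t=0.400: state=(9.032)
t=0.600: state=(9.364)
t=0.800: state=(9.643)
t=1.000: state=(9.874)
t=1.200: state=(10.063)
t=1.400: state=(10.217)
t=1.600: state=(10.341)
t=1.800: state=(10.441)
t=2.000: state=(10.520)
t=2.200: state=(10.584)
t=2.400: state=(10.634)
t=2.600: state=(10.674)
t=2.800: state=(10.705)
t=3.000: state=(10.730)
t=3.200: state=(10.750)
t=3.340: state=(10.761)

(x) = (10.761)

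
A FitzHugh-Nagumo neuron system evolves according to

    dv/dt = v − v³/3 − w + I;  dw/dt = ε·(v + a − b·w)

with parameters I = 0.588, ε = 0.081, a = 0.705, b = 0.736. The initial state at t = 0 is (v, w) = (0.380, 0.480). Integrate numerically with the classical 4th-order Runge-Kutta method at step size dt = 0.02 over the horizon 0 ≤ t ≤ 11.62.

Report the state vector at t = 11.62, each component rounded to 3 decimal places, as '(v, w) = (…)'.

(v, w) = (0.164, 1.486)

t=0.000: state=(0.380, 0.480)
step 1 (dt=0.02): k1=(0.470, 0.059), k2=(0.473, 0.060), k3=(0.473, 0.060), k4=(0.477, 0.060); state += dt/6·(k1+2k2+2k3+k4)
t=0.020: state=(0.389, 0.481)
t=0.040: state=(0.399, 0.482)
t=0.060: state=(0.409, 0.484)
continuing one RK4 step at a time; state shown every 25 steps (Δt=0.5):
t=0.500: state=(0.658, 0.514)
t=1.000: state=(0.998, 0.560)
t=1.500: state=(1.313, 0.619)
t=2.000: state=(1.510, 0.685)
t=2.500: state=(1.592, 0.756)
t=3.000: state=(1.606, 0.825)
t=3.500: state=(1.588, 0.893)
t=4.000: state=(1.557, 0.958)
t=4.500: state=(1.519, 1.019)
t=5.000: state=(1.477, 1.077)
t=5.500: state=(1.433, 1.132)
t=6.000: state=(1.386, 1.183)
t=6.500: state=(1.336, 1.231)
t=7.000: state=(1.284, 1.275)
t=7.500: state=(1.228, 1.316)
t=8.000: state=(1.167, 1.353)
t=8.500: state=(1.100, 1.387)
t=9.000: state=(1.024, 1.416)
t=9.500: state=(0.936, 1.442)
t=10.000: state=(0.830, 1.463)
t=10.500: state=(0.696, 1.479)
t=11.000: state=(0.514, 1.488)
t=11.500: state=(0.248, 1.488)
t=11.620: state=(0.164, 1.486)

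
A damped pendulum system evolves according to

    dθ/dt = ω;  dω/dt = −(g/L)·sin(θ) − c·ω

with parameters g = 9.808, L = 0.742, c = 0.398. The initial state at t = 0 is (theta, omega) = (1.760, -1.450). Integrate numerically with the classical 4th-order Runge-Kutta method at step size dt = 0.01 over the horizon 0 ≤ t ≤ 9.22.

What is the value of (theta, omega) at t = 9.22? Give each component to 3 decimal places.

t=0.000: state=(1.760, -1.450)
step 1 (dt=0.01): k1=(-1.450, -12.405), k2=(-1.512, -12.398), k3=(-1.512, -12.399), k4=(-1.574, -12.392); state += dt/6·(k1+2k2+2k3+k4)
t=0.010: state=(1.745, -1.574)
t=0.020: state=(1.729, -1.698)
t=0.030: state=(1.711, -1.822)
continuing one RK4 step at a time; state shown every 50 steps (Δt=0.5):
t=0.500: state=(-0.239, -5.080)
t=1.000: state=(-1.413, 0.876)
t=1.500: state=(0.225, 4.201)
t=2.000: state=(1.111, -1.145)
t=2.500: state=(-0.372, -3.236)
t=3.000: state=(-0.817, 1.659)
t=3.500: state=(0.515, 2.190)
t=4.000: state=(0.513, -2.042)
t=4.500: state=(-0.580, -1.133)
t=5.000: state=(-0.218, 2.095)
t=5.500: state=(0.549, 0.187)
t=6.000: state=(-0.030, -1.795)
t=6.500: state=(-0.437, 0.531)
t=7.000: state=(0.198, 1.256)
t=7.500: state=(0.278, -0.943)
t=8.000: state=(-0.275, -0.640)
t=8.500: state=(-0.113, 1.043)
t=9.000: state=(0.272, 0.089)
t=9.220: state=(0.210, -0.617)

(theta, omega) = (0.210, -0.617)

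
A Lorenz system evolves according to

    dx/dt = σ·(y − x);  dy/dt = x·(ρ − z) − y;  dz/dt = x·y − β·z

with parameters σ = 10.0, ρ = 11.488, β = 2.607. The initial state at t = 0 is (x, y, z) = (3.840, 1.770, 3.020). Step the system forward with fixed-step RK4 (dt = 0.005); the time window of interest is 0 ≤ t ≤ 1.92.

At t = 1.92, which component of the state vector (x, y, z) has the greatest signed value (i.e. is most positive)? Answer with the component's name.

largest component: z

t=0.000: state=(3.840, 1.770, 3.020)
step 1 (dt=0.005): k1=(-20.700, 30.747, -1.076), k2=(-19.414, 30.242, -0.870), k3=(-19.459, 30.269, -0.870), k4=(-18.214, 29.788, -0.671); state += dt/6·(k1+2k2+2k3+k4)
t=0.005: state=(3.743, 1.921, 3.016)
t=0.010: state=(3.658, 2.068, 3.013)
t=0.015: state=(3.584, 2.211, 3.013)
continuing one RK4 step at a time; state shown every 20 steps (Δt=0.1):
t=0.100: state=(3.508, 4.349, 3.278)
t=0.200: state=(4.980, 6.948, 4.646)
t=0.300: state=(7.148, 9.290, 8.053)
t=0.400: state=(8.619, 9.073, 12.937)
t=0.500: state=(7.760, 5.751, 15.500)
t=0.600: state=(5.340, 2.903, 14.352)
t=0.700: state=(3.363, 1.923, 11.916)
t=0.800: state=(2.424, 1.927, 9.643)
t=0.900: state=(2.248, 2.349, 7.856)
t=1.000: state=(2.571, 3.103, 6.623)
t=1.100: state=(3.309, 4.257, 6.053)
t=1.200: state=(4.465, 5.815, 6.399)
t=1.300: state=(5.925, 7.411, 8.013)
t=1.400: state=(7.173, 8.018, 10.768)
t=1.500: state=(7.349, 6.811, 13.188)
t=1.600: state=(6.255, 4.785, 13.644)
t=1.700: state=(4.784, 3.459, 12.458)
t=1.800: state=(3.763, 3.067, 10.781)
t=1.900: state=(3.375, 3.273, 9.276)
t=1.920: state=(3.365, 3.364, 9.022)
compare at T: x=3.365, y=3.364, z=9.022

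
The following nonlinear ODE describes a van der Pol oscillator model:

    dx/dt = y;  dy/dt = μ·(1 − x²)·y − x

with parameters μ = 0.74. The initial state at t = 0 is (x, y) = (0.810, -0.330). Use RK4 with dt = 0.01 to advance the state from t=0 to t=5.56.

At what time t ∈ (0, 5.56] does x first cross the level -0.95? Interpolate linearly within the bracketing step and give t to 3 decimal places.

t = 1.652

t=0.000: state=(0.810, -0.330)
step 1 (dt=0.01): k1=(-0.330, -0.894), k2=(-0.334, -0.894), k3=(-0.334, -0.894), k4=(-0.339, -0.894); state += dt/6·(k1+2k2+2k3+k4)
t=0.010: state=(0.807, -0.339)
t=0.020: state=(0.803, -0.348)
t=0.030: state=(0.800, -0.357)
continuing one RK4 step at a time; state shown every 20 steps (Δt=0.2):
t=0.200: state=(0.726, -0.510)
t=0.400: state=(0.606, -0.693)
t=0.600: state=(0.448, -0.883)
t=0.800: state=(0.252, -1.080)
t=1.000: state=(0.016, -1.279)
t=1.200: state=(-0.258, -1.454)
t=1.400: state=(-0.560, -1.557)
t=1.600: state=(-0.871, -1.524)
t=1.650: state=(-0.947, -1.488)
next step: t=1.660: state=(-0.962, -1.480) — x has crossed -0.95
linear interpolation between t=1.650 (-0.94667) and t=1.660 (-0.96151) → t≈1.652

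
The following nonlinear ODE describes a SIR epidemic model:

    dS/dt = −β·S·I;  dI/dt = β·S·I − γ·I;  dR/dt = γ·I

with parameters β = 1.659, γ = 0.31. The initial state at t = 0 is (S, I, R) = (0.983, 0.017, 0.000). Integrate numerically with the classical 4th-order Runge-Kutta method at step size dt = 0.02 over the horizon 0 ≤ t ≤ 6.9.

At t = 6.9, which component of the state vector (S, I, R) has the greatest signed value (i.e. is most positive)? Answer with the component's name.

t=0.000: state=(0.983, 0.017, 0.000)
step 1 (dt=0.02): k1=(-0.028, 0.022, 0.005), k2=(-0.028, 0.023, 0.005), k3=(-0.028, 0.023, 0.005), k4=(-0.028, 0.023, 0.005); state += dt/6·(k1+2k2+2k3+k4)
t=0.020: state=(0.982, 0.017, 0.000)
t=0.040: state=(0.982, 0.018, 0.000)
t=0.060: state=(0.981, 0.018, 0.000)
continuing one RK4 step at a time; state shown every 25 steps (Δt=0.5):
t=0.500: state=(0.964, 0.033, 0.004)
t=1.000: state=(0.928, 0.061, 0.011)
t=1.500: state=(0.865, 0.111, 0.024)
t=2.000: state=(0.766, 0.187, 0.047)
t=2.500: state=(0.630, 0.287, 0.083)
t=3.000: state=(0.476, 0.389, 0.136)
t=3.500: state=(0.333, 0.465, 0.202)
t=4.000: state=(0.223, 0.500, 0.278)
t=4.500: state=(0.147, 0.498, 0.355)
t=5.000: state=(0.098, 0.471, 0.431)
t=5.500: state=(0.067, 0.432, 0.501)
t=6.000: state=(0.048, 0.388, 0.564)
t=6.500: state=(0.035, 0.344, 0.621)
t=6.900: state=(0.029, 0.310, 0.661)
compare at T: S=0.029, I=0.310, R=0.661

largest component: R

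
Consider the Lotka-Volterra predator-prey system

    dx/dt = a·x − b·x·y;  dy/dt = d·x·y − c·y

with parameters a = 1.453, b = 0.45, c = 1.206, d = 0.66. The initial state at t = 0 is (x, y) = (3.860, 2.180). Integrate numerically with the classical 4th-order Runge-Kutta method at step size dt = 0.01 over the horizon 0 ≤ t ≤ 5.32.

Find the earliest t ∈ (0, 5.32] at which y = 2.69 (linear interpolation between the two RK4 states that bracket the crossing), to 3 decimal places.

t = 0.148

t=0.000: state=(3.860, 2.180)
step 1 (dt=0.01): k1=(1.822, 2.925), k2=(1.801, 2.958), k3=(1.800, 2.958), k4=(1.779, 2.991); state += dt/6·(k1+2k2+2k3+k4)
t=0.010: state=(3.878, 2.210)
t=0.020: state=(3.896, 2.240)
t=0.030: state=(3.913, 2.271)
t=0.140: state=(4.065, 2.658)
next step: t=0.150: state=(4.075, 2.697) — y has crossed 2.69
linear interpolation between t=0.140 (2.65770) and t=0.150 (2.69734) → t≈0.148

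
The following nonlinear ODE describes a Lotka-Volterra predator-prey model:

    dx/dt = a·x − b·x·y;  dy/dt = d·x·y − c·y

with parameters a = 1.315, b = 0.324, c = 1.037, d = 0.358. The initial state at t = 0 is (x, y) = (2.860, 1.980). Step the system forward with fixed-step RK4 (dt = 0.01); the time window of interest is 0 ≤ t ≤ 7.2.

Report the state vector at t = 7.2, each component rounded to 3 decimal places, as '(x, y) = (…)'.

(x, y) = (5.319, 5.045)

t=0.000: state=(2.860, 1.980)
step 1 (dt=0.01): k1=(1.926, -0.026), k2=(1.933, -0.019), k3=(1.933, -0.019), k4=(1.939, -0.012); state += dt/6·(k1+2k2+2k3+k4)
t=0.010: state=(2.879, 1.980)
t=0.020: state=(2.899, 1.980)
t=0.030: state=(2.918, 1.980)
continuing one RK4 step at a time; state shown every 25 steps (Δt=0.25):
t=0.250: state=(3.381, 2.019)
t=0.500: state=(3.969, 2.164)
t=0.750: state=(4.579, 2.448)
t=1.000: state=(5.126, 2.919)
t=1.250: state=(5.472, 3.627)
t=1.500: state=(5.461, 4.579)
t=1.750: state=(5.011, 5.663)
t=2.000: state=(4.225, 6.618)
t=2.250: state=(3.348, 7.165)
t=2.500: state=(2.591, 7.202)
t=2.750: state=(2.035, 6.824)
t=3.000: state=(1.666, 6.207)
t=3.250: state=(1.440, 5.498)
t=3.500: state=(1.319, 4.797)
t=3.750: state=(1.276, 4.155)
t=4.000: state=(1.296, 3.596)
t=4.250: state=(1.372, 3.125)
t=4.500: state=(1.504, 2.741)
t=4.750: state=(1.694, 2.440)
t=5.000: state=(1.950, 2.215)
t=5.250: state=(2.280, 2.064)
t=5.500: state=(2.689, 1.988)
t=5.750: state=(3.181, 1.994)
t=6.000: state=(3.747, 2.097)
t=6.250: state=(4.357, 2.325)
t=6.500: state=(4.940, 2.721)
t=6.750: state=(5.379, 3.337)
t=7.000: state=(5.515, 4.205)
t=7.200: state=(5.319, 5.045)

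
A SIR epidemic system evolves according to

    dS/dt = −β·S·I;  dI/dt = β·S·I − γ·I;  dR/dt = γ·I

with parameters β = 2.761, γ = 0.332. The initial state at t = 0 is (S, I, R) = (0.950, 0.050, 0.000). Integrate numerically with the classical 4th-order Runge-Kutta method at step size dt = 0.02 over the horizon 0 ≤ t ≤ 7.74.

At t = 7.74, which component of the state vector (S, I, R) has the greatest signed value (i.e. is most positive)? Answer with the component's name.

largest component: R

t=0.000: state=(0.950, 0.050, 0.000)
step 1 (dt=0.02): k1=(-0.131, 0.115, 0.017), k2=(-0.134, 0.117, 0.017), k3=(-0.134, 0.117, 0.017), k4=(-0.137, 0.120, 0.017); state += dt/6·(k1+2k2+2k3+k4)
t=0.020: state=(0.947, 0.052, 0.000)
t=0.040: state=(0.945, 0.055, 0.001)
t=0.060: state=(0.942, 0.057, 0.001)
continuing one RK4 step at a time; state shown every 25 steps (Δt=0.5):
t=0.500: state=(0.838, 0.147, 0.015)
t=1.000: state=(0.604, 0.342, 0.055)
t=1.500: state=(0.324, 0.547, 0.129)
t=2.000: state=(0.142, 0.630, 0.229)
t=2.500: state=(0.060, 0.608, 0.333)
t=3.000: state=(0.027, 0.545, 0.428)
t=3.500: state=(0.013, 0.474, 0.513)
t=4.000: state=(0.007, 0.407, 0.586)
t=4.500: state=(0.004, 0.347, 0.648)
t=5.000: state=(0.003, 0.296, 0.702)
t=5.500: state=(0.002, 0.251, 0.747)
t=6.000: state=(0.001, 0.213, 0.785)
t=6.500: state=(0.001, 0.181, 0.818)
t=7.000: state=(0.001, 0.153, 0.846)
t=7.500: state=(0.001, 0.130, 0.869)
t=7.740: state=(0.001, 0.120, 0.879)
compare at T: S=0.001, I=0.120, R=0.879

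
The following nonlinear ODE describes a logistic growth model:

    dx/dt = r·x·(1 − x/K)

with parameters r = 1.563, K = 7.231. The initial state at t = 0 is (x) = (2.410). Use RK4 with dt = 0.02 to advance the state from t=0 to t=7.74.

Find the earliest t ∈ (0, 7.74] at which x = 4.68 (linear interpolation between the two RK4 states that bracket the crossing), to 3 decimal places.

t = 0.832

t=0.000: state=(2.410)
step 1 (dt=0.02): k1=(2.511), k2=(2.524), k3=(2.524), k4=(2.537); state += dt/6·(k1+2k2+2k3+k4)
t=0.020: state=(2.460)
t=0.040: state=(2.511)
t=0.060: state=(2.563)
continuing one RK4 step at a time; state shown every 25 steps (Δt=0.5):
t=0.500: state=(3.775)
t=0.820: state=(4.649)
next step: t=0.840: state=(4.701) — x has crossed 4.68
linear interpolation between t=0.820 (4.64936) and t=0.840 (4.70102) → t≈0.832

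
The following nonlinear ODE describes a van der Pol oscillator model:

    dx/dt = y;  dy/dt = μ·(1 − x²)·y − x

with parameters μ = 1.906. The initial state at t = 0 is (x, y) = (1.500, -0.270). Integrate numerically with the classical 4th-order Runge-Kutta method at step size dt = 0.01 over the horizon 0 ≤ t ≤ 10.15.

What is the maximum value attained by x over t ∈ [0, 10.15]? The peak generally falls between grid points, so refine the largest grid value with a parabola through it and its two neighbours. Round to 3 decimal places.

t=0.000: state=(1.500, -0.270)
step 1 (dt=0.01): k1=(-0.270, -0.857), k2=(-0.274, -0.847), k3=(-0.274, -0.847), k4=(-0.278, -0.838); state += dt/6·(k1+2k2+2k3+k4)
t=0.010: state=(1.497, -0.278)
t=0.020: state=(1.494, -0.287)
t=0.030: state=(1.492, -0.295)
continuing one RK4 step at a time; state shown every 50 steps (Δt=0.5):
t=0.500: state=(1.282, -0.581)
t=1.000: state=(0.903, -0.988)
t=1.500: state=(0.164, -2.223)
t=2.000: state=(-1.425, -3.123)
t=2.500: state=(-2.014, 0.034)
t=3.000: state=(-1.889, 0.347)
t=3.500: state=(-1.695, 0.427)
t=4.000: state=(-1.456, 0.540)
t=4.500: state=(-1.137, 0.772)
t=5.000: state=(-0.618, 1.430)
t=5.500: state=(0.541, 3.451)
t=6.000: state=(1.933, 0.938)
t=6.500: state=(1.973, -0.276)
t=7.000: state=(1.802, -0.386)
t=7.500: state=(1.588, -0.473)
t=8.000: state=(1.318, -0.626)
t=8.500: state=(0.929, -0.991)
t=9.000: state=(0.196, -2.189)
t=9.500: state=(-1.392, -3.229)
t=10.000: state=(-2.019, 0.016)
t=10.150: state=(-2.000, 0.208)
largest grid value and its neighbours: x(6.220)=2.01909, x(6.230)=2.01920, x(6.240)=2.01910
parabola through these three points peaks at t≈6.230 with x≈2.01920

max x = 2.019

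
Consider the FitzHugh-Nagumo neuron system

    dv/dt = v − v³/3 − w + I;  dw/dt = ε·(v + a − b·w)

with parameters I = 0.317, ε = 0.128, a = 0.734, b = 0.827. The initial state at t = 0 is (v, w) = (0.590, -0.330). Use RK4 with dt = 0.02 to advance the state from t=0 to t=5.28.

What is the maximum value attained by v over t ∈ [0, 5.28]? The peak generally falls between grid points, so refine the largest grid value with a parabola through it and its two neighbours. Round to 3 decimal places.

t=0.000: state=(0.590, -0.330)
step 1 (dt=0.02): k1=(1.169, 0.204), k2=(1.174, 0.206), k3=(1.174, 0.206), k4=(1.179, 0.207); state += dt/6·(k1+2k2+2k3+k4)
t=0.020: state=(0.613, -0.326)
t=0.040: state=(0.637, -0.322)
t=0.060: state=(0.661, -0.318)
continuing one RK4 step at a time; state shown every 10 steps (Δt=0.2):
t=0.200: state=(0.833, -0.286)
t=0.400: state=(1.080, -0.238)
t=0.600: state=(1.310, -0.184)
t=0.800: state=(1.499, -0.126)
t=1.000: state=(1.636, -0.065)
t=1.200: state=(1.725, -0.002)
t=1.400: state=(1.774, 0.061)
t=1.600: state=(1.796, 0.124)
t=1.800: state=(1.800, 0.185)
t=2.000: state=(1.793, 0.245)
t=2.200: state=(1.779, 0.304)
t=2.400: state=(1.760, 0.361)
t=2.600: state=(1.738, 0.417)
t=2.800: state=(1.715, 0.470)
t=3.000: state=(1.691, 0.522)
t=3.200: state=(1.665, 0.572)
t=3.400: state=(1.639, 0.621)
t=3.600: state=(1.612, 0.667)
t=3.800: state=(1.585, 0.713)
t=4.000: state=(1.557, 0.756)
t=4.200: state=(1.529, 0.798)
t=4.400: state=(1.500, 0.838)
t=4.600: state=(1.470, 0.877)
t=4.800: state=(1.440, 0.914)
t=5.000: state=(1.409, 0.949)
t=5.200: state=(1.378, 0.983)
t=5.280: state=(1.365, 0.997)
largest grid value and its neighbours: v(1.740)=1.80017, v(1.760)=1.80022, v(1.780)=1.80015
parabola through these three points peaks at t≈1.759 with v≈1.80022

max v = 1.800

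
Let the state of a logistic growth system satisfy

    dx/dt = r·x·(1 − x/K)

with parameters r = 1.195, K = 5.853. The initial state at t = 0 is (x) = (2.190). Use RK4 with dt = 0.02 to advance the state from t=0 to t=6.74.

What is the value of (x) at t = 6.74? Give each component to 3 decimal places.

t=0.000: state=(2.190)
step 1 (dt=0.02): k1=(1.638), k2=(1.643), k3=(1.643), k4=(1.647); state += dt/6·(k1+2k2+2k3+k4)
t=0.020: state=(2.223)
t=0.040: state=(2.256)
t=0.060: state=(2.289)
continuing one RK4 step at a time; state shown every 25 steps (Δt=0.5):
t=0.500: state=(3.048)
t=1.000: state=(3.886)
t=1.500: state=(4.578)
t=2.000: state=(5.075)
t=2.500: state=(5.398)
t=3.000: state=(5.594)
t=3.500: state=(5.707)
t=4.000: state=(5.772)
t=4.500: state=(5.808)
t=5.000: state=(5.828)
t=5.500: state=(5.839)
t=6.000: state=(5.845)
t=6.500: state=(5.849)
t=6.740: state=(5.850)

(x) = (5.850)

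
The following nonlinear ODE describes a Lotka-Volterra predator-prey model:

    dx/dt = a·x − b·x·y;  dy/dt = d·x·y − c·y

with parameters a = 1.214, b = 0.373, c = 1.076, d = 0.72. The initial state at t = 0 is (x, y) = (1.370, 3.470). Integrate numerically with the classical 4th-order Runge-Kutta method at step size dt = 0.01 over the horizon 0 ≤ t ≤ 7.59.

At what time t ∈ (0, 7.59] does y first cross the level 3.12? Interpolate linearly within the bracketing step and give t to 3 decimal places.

t = 0.987

t=0.000: state=(1.370, 3.470)
step 1 (dt=0.01): k1=(-0.110, -0.311), k2=(-0.109, -0.312), k3=(-0.109, -0.312), k4=(-0.108, -0.313); state += dt/6·(k1+2k2+2k3+k4)
t=0.010: state=(1.369, 3.467)
t=0.020: state=(1.368, 3.464)
t=0.030: state=(1.367, 3.461)
continuing one RK4 step at a time; state shown every 25 steps (Δt=0.25):
t=0.250: state=(1.348, 3.386)
t=0.500: state=(1.337, 3.294)
t=0.750: state=(1.338, 3.202)
t=0.980: state=(1.349, 3.122)
next step: t=0.990: state=(1.350, 3.119) — y has crossed 3.12
linear interpolation between t=0.980 (3.12230) and t=0.990 (3.11904) → t≈0.987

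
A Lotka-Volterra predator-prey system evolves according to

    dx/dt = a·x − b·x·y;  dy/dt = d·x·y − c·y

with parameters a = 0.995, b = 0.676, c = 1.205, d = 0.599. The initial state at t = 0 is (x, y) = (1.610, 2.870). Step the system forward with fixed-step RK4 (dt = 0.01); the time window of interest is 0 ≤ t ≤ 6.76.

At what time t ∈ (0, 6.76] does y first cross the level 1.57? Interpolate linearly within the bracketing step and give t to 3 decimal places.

t = 1.128

t=0.000: state=(1.610, 2.870)
step 1 (dt=0.01): k1=(-1.522, -0.691), k2=(-1.511, -0.703), k3=(-1.511, -0.703), k4=(-1.500, -0.715); state += dt/6·(k1+2k2+2k3+k4)
t=0.010: state=(1.595, 2.863)
t=0.020: state=(1.580, 2.856)
t=0.030: state=(1.565, 2.848)
continuing one RK4 step at a time; state shown every 25 steps (Δt=0.25):
t=0.250: state=(1.295, 2.635)
t=0.500: state=(1.091, 2.328)
t=0.750: state=(0.970, 2.008)
t=1.000: state=(0.909, 1.709)
t=1.120: state=(0.896, 1.578)
next step: t=1.130: state=(0.896, 1.568) — y has crossed 1.57
linear interpolation between t=1.120 (1.57828) and t=1.130 (1.56777) → t≈1.128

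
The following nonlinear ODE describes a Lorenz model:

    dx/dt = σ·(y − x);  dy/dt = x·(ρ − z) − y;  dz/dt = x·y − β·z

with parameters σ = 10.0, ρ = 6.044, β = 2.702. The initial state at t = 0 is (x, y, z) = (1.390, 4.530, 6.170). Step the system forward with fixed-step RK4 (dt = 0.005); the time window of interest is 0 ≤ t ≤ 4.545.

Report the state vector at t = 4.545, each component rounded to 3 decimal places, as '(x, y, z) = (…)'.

t=0.000: state=(1.390, 4.530, 6.170)
step 1 (dt=0.005): k1=(31.400, -4.705, -10.375), k2=(30.497, -4.665, -9.966), k3=(30.521, -4.667, -9.979), k4=(29.641, -4.624, -9.585); state += dt/6·(k1+2k2+2k3+k4)
t=0.005: state=(1.543, 4.507, 6.120)
t=0.010: state=(1.687, 4.484, 6.074)
t=0.015: state=(1.822, 4.461, 6.032)
continuing one RK4 step at a time; state shown every 40 steps (Δt=0.2):
t=0.200: state=(3.718, 3.907, 5.568)
t=0.400: state=(3.679, 3.574, 5.388)
t=0.600: state=(3.506, 3.457, 5.067)
t=0.800: state=(3.498, 3.534, 4.830)
t=1.000: state=(3.621, 3.696, 4.805)
t=1.200: state=(3.758, 3.811, 4.952)
t=1.400: state=(3.809, 3.806, 5.124)
t=1.600: state=(3.759, 3.718, 5.186)
t=1.800: state=(3.674, 3.637, 5.126)
t=2.000: state=(3.627, 3.619, 5.025)
t=2.200: state=(3.639, 3.657, 4.967)
t=2.400: state=(3.685, 3.708, 4.979)
t=2.600: state=(3.722, 3.733, 5.034)
t=2.800: state=(3.727, 3.721, 5.080)
t=3.000: state=(3.705, 3.691, 5.087)
t=3.200: state=(3.680, 3.671, 5.061)
t=3.400: state=(3.671, 3.671, 5.030)
t=3.600: state=(3.679, 3.686, 5.019)
t=3.800: state=(3.694, 3.701, 5.028)
t=4.000: state=(3.703, 3.705, 5.046)
t=4.200: state=(3.701, 3.698, 5.058)
t=4.400: state=(3.693, 3.689, 5.056)
t=4.545: state=(3.688, 3.685, 5.049)

(x, y, z) = (3.688, 3.685, 5.049)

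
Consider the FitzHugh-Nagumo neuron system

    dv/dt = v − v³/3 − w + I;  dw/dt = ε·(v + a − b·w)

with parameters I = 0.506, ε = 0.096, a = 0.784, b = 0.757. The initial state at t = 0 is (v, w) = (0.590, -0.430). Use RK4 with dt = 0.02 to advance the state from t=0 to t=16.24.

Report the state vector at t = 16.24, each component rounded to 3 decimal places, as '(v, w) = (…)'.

(v, w) = (-1.910, 0.855)

t=0.000: state=(0.590, -0.430)
step 1 (dt=0.02): k1=(1.458, 0.163), k2=(1.465, 0.164), k3=(1.465, 0.164), k4=(1.473, 0.166); state += dt/6·(k1+2k2+2k3+k4)
t=0.020: state=(0.619, -0.427)
t=0.040: state=(0.649, -0.423)
t=0.060: state=(0.679, -0.420)
continuing one RK4 step at a time; state shown every 50 steps (Δt=1):
t=1.000: state=(1.820, -0.207)
t=2.000: state=(1.943, 0.059)
t=3.000: state=(1.863, 0.304)
t=4.000: state=(1.770, 0.523)
t=5.000: state=(1.673, 0.718)
t=6.000: state=(1.570, 0.891)
t=7.000: state=(1.461, 1.041)
t=8.000: state=(1.341, 1.171)
t=9.000: state=(1.203, 1.279)
t=10.000: state=(1.033, 1.366)
t=11.000: state=(0.797, 1.428)
t=12.000: state=(0.386, 1.457)
t=13.000: state=(-0.574, 1.425)
t=14.000: state=(-1.827, 1.278)
t=15.000: state=(-1.979, 1.081)
t=16.000: state=(-1.925, 0.897)
t=16.240: state=(-1.910, 0.855)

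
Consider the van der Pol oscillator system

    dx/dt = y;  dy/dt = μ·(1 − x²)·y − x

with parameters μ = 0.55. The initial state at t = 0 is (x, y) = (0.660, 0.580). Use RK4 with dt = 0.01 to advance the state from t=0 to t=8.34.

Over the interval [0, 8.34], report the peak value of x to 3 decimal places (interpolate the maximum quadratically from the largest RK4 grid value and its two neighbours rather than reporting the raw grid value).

t=0.000: state=(0.660, 0.580)
step 1 (dt=0.01): k1=(0.580, -0.480), k2=(0.578, -0.485), k3=(0.578, -0.485), k4=(0.575, -0.490); state += dt/6·(k1+2k2+2k3+k4)
t=0.010: state=(0.666, 0.575)
t=0.020: state=(0.672, 0.570)
t=0.030: state=(0.677, 0.565)
continuing one RK4 step at a time; state shown every 50 steps (Δt=0.5):
t=0.500: state=(0.872, 0.238)
t=1.000: state=(0.880, -0.209)
t=1.500: state=(0.664, -0.652)
t=2.000: state=(0.232, -1.071)
t=2.500: state=(-0.388, -1.366)
t=3.000: state=(-1.050, -1.165)
t=3.500: state=(-1.452, -0.395)
t=4.000: state=(-1.454, 0.348)
t=4.500: state=(-1.140, 0.888)
t=5.000: state=(-0.570, 1.402)
t=5.500: state=(0.266, 1.911)
t=6.000: state=(1.228, 1.727)
t=6.500: state=(1.805, 0.522)
t=7.000: state=(1.809, -0.406)
t=7.500: state=(1.469, -0.919)
t=8.000: state=(0.897, -1.386)
t=8.340: state=(0.361, -1.774)
largest grid value and its neighbours: x(6.730)=1.86501, x(6.740)=1.86512, x(6.750)=1.86503
parabola through these three points peaks at t≈6.740 with x≈1.86512

max x = 1.865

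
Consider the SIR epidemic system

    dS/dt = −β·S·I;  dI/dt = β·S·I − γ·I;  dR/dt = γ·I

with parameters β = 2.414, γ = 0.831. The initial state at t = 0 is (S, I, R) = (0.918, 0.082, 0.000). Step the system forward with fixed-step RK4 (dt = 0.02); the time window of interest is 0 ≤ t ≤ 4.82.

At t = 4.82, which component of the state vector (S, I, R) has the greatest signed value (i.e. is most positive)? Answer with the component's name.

largest component: R

t=0.000: state=(0.918, 0.082, 0.000)
step 1 (dt=0.02): k1=(-0.182, 0.114, 0.068), k2=(-0.184, 0.115, 0.069), k3=(-0.184, 0.115, 0.069), k4=(-0.186, 0.116, 0.070); state += dt/6·(k1+2k2+2k3+k4)
t=0.020: state=(0.914, 0.084, 0.001)
t=0.040: state=(0.911, 0.087, 0.003)
t=0.060: state=(0.907, 0.089, 0.004)
continuing one RK4 step at a time; state shown every 10 steps (Δt=0.2):
t=0.200: state=(0.877, 0.107, 0.016)
t=0.400: state=(0.827, 0.137, 0.036)
t=0.600: state=(0.768, 0.171, 0.061)
t=0.800: state=(0.701, 0.206, 0.093)
t=1.000: state=(0.630, 0.241, 0.130)
t=1.200: state=(0.556, 0.271, 0.172)
t=1.400: state=(0.485, 0.295, 0.220)
t=1.600: state=(0.419, 0.311, 0.270)
t=1.800: state=(0.360, 0.318, 0.323)
t=2.000: state=(0.309, 0.316, 0.375)
t=2.200: state=(0.265, 0.307, 0.427)
t=2.400: state=(0.230, 0.293, 0.477)
t=2.600: state=(0.200, 0.275, 0.524)
t=2.800: state=(0.176, 0.255, 0.569)
t=3.000: state=(0.156, 0.234, 0.609)
t=3.200: state=(0.140, 0.213, 0.647)
t=3.400: state=(0.127, 0.193, 0.680)
t=3.600: state=(0.117, 0.173, 0.711)
t=3.800: state=(0.108, 0.155, 0.738)
t=4.000: state=(0.100, 0.138, 0.762)
t=4.200: state=(0.094, 0.122, 0.784)
t=4.400: state=(0.089, 0.108, 0.803)
t=4.600: state=(0.085, 0.096, 0.820)
t=4.800: state=(0.081, 0.084, 0.835)
t=4.820: state=(0.081, 0.083, 0.836)
compare at T: S=0.081, I=0.083, R=0.836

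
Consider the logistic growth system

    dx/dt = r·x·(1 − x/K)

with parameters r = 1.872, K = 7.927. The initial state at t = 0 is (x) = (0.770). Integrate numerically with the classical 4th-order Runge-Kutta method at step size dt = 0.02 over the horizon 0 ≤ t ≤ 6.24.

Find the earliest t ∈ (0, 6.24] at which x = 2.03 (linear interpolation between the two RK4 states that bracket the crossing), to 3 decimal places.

t = 0.621

t=0.000: state=(0.770)
step 1 (dt=0.02): k1=(1.301), k2=(1.321), k3=(1.321), k4=(1.341); state += dt/6·(k1+2k2+2k3+k4)
t=0.020: state=(0.796)
t=0.040: state=(0.824)
t=0.060: state=(0.852)
continuing one RK4 step at a time; state shown every 25 steps (Δt=0.5):
t=0.500: state=(1.706)
t=0.620: state=(2.026)
next step: t=0.640: state=(2.083) — x has crossed 2.03
linear interpolation between t=0.620 (2.02637) and t=0.640 (2.08335) → t≈0.621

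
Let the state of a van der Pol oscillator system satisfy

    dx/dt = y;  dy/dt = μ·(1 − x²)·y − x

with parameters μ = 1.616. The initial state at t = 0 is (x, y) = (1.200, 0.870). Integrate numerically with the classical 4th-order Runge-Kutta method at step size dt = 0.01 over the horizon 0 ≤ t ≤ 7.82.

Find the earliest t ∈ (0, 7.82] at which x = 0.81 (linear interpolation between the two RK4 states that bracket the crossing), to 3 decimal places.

t=0.000: state=(1.200, 0.870)
step 1 (dt=0.01): k1=(0.870, -1.819), k2=(0.861, -1.831), k3=(0.861, -1.831), k4=(0.852, -1.843); state += dt/6·(k1+2k2+2k3+k4)
t=0.010: state=(1.209, 0.852)
t=0.020: state=(1.217, 0.833)
t=0.030: state=(1.225, 0.814)
continuing one RK4 step at a time; state shown every 50 steps (Δt=0.5):
t=0.500: state=(1.400, -0.023)
t=1.000: state=(1.253, -0.516)
t=1.500: state=(0.891, -0.967)
t=1.570: state=(0.820, -1.058)
next step: t=1.580: state=(0.810, -1.071) — x has crossed 0.81
linear interpolation between t=1.570 (0.82041) and t=1.580 (0.80977) → t≈1.580

t = 1.580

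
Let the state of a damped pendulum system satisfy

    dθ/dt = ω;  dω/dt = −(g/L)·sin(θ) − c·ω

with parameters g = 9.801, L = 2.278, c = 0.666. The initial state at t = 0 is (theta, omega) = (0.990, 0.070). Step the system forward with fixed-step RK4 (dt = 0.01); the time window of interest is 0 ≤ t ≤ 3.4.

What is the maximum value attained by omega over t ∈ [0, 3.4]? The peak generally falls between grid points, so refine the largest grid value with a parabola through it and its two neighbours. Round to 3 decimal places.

t=0.000: state=(0.990, 0.070)
step 1 (dt=0.01): k1=(0.070, -3.644), k2=(0.052, -3.632), k3=(0.052, -3.632), k4=(0.034, -3.621); state += dt/6·(k1+2k2+2k3+k4)
t=0.010: state=(0.991, 0.034)
t=0.020: state=(0.991, -0.002)
t=0.030: state=(0.990, -0.038)
continuing one RK4 step at a time; state shown every 20 steps (Δt=0.2):
t=0.200: state=(0.935, -0.605)
t=0.400: state=(0.758, -1.135)
t=0.600: state=(0.494, -1.466)
t=0.800: state=(0.188, -1.550)
t=1.000: state=(-0.109, -1.383)
t=1.200: state=(-0.352, -1.020)
t=1.400: state=(-0.510, -0.550)
t=1.600: state=(-0.571, -0.060)
t=1.800: state=(-0.538, 0.376)
t=2.000: state=(-0.428, 0.706)
t=2.200: state=(-0.265, 0.892)
t=2.400: state=(-0.082, 0.918)
t=2.600: state=(0.092, 0.796)
t=2.800: state=(0.230, 0.564)
t=3.000: state=(0.314, 0.273)
t=3.200: state=(0.338, -0.023)
t=3.400: state=(0.307, -0.279)
largest grid value and its neighbours: omega(2.320)=0.92682, omega(2.330)=0.92711, omega(2.340)=0.92701
parabola through these three points peaks at t≈2.332 with omega≈0.92712

max omega = 0.927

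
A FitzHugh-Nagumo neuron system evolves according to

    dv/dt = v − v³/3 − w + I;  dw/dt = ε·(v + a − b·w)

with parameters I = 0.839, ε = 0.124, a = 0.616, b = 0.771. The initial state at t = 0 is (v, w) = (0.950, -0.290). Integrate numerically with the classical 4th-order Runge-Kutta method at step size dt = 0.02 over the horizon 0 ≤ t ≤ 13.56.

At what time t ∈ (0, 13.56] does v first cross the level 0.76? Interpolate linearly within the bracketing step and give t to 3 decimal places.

t = 12.033

t=0.000: state=(0.950, -0.290)
step 1 (dt=0.02): k1=(1.793, 0.222), k2=(1.792, 0.224), k3=(1.792, 0.224), k4=(1.791, 0.226); state += dt/6·(k1+2k2+2k3+k4)
t=0.020: state=(0.986, -0.286)
t=0.040: state=(1.022, -0.281)
t=0.060: state=(1.057, -0.276)
continuing one RK4 step at a time; state shown every 25 steps (Δt=0.5):
t=0.500: state=(1.709, -0.157)
t=1.000: state=(1.989, 0.002)
t=1.500: state=(2.016, 0.161)
t=2.000: state=(1.982, 0.312)
t=2.500: state=(1.936, 0.453)
t=3.000: state=(1.887, 0.585)
t=3.500: state=(1.837, 0.708)
t=4.000: state=(1.788, 0.822)
t=4.500: state=(1.738, 0.928)
t=5.000: state=(1.688, 1.025)
t=5.500: state=(1.637, 1.115)
t=6.000: state=(1.586, 1.198)
t=6.500: state=(1.534, 1.274)
t=7.000: state=(1.481, 1.343)
t=7.500: state=(1.428, 1.406)
t=8.000: state=(1.372, 1.462)
t=8.500: state=(1.315, 1.513)
t=9.000: state=(1.256, 1.557)
t=9.500: state=(1.193, 1.596)
t=10.000: state=(1.126, 1.629)
t=10.500: state=(1.053, 1.656)
t=11.000: state=(0.971, 1.677)
t=11.500: state=(0.879, 1.692)
t=12.000: state=(0.768, 1.701)
t=12.020: state=(0.763, 1.701)
next step: t=12.040: state=(0.758, 1.701) — v has crossed 0.76
linear interpolation between t=12.020 (0.76328) and t=12.040 (0.75833) → t≈12.033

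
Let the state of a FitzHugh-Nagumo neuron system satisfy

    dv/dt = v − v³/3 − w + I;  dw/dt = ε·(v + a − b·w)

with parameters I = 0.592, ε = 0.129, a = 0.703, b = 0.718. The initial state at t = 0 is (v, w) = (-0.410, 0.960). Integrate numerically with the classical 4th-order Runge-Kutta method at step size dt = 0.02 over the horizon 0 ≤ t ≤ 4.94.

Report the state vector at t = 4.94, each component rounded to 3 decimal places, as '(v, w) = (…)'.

(v, w) = (-1.549, 0.192)

t=0.000: state=(-0.410, 0.960)
step 1 (dt=0.02): k1=(-0.755, -0.051), k2=(-0.761, -0.052), k3=(-0.761, -0.052), k4=(-0.767, -0.053); state += dt/6·(k1+2k2+2k3+k4)
t=0.020: state=(-0.425, 0.959)
t=0.040: state=(-0.441, 0.958)
t=0.060: state=(-0.456, 0.957)
continuing one RK4 step at a time; state shown every 10 steps (Δt=0.2):
t=0.200: state=(-0.572, 0.948)
t=0.400: state=(-0.755, 0.931)
t=0.600: state=(-0.949, 0.911)
t=0.800: state=(-1.143, 0.885)
t=1.000: state=(-1.319, 0.855)
t=1.200: state=(-1.466, 0.822)
t=1.400: state=(-1.577, 0.786)
t=1.600: state=(-1.653, 0.748)
t=1.800: state=(-1.701, 0.709)
t=2.000: state=(-1.727, 0.670)
t=2.200: state=(-1.738, 0.632)
t=2.400: state=(-1.739, 0.594)
t=2.600: state=(-1.734, 0.556)
t=2.800: state=(-1.724, 0.520)
t=3.000: state=(-1.712, 0.484)
t=3.200: state=(-1.697, 0.450)
t=3.400: state=(-1.682, 0.416)
t=3.600: state=(-1.666, 0.384)
t=3.800: state=(-1.649, 0.353)
t=4.000: state=(-1.632, 0.322)
t=4.200: state=(-1.614, 0.293)
t=4.400: state=(-1.597, 0.264)
t=4.600: state=(-1.579, 0.237)
t=4.800: state=(-1.561, 0.210)
t=4.940: state=(-1.549, 0.192)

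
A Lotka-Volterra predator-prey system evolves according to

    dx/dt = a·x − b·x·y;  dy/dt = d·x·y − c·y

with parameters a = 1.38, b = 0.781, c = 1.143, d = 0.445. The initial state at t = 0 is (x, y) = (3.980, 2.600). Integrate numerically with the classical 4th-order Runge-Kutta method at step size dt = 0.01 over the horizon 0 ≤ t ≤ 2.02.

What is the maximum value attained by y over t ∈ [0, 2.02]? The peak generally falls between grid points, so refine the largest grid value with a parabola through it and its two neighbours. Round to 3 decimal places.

t=0.000: state=(3.980, 2.600)
step 1 (dt=0.01): k1=(-2.589, 1.633), k2=(-2.606, 1.623), k3=(-2.606, 1.623), k4=(-2.623, 1.613); state += dt/6·(k1+2k2+2k3+k4)
t=0.010: state=(3.954, 2.616)
t=0.020: state=(3.928, 2.632)
t=0.030: state=(3.901, 2.648)
continuing one RK4 step at a time; state shown every 10 steps (Δt=0.1):
t=0.100: state=(3.707, 2.752)
t=0.200: state=(3.415, 2.876)
t=0.300: state=(3.120, 2.967)
t=0.400: state=(2.834, 3.021)
t=0.500: state=(2.567, 3.039)
t=0.600: state=(2.325, 3.022)
t=0.700: state=(2.112, 2.975)
t=0.800: state=(1.927, 2.903)
t=0.900: state=(1.769, 2.811)
t=1.000: state=(1.637, 2.705)
t=1.100: state=(1.529, 2.588)
t=1.200: state=(1.440, 2.466)
t=1.300: state=(1.370, 2.342)
t=1.400: state=(1.317, 2.217)
t=1.500: state=(1.277, 2.095)
t=1.600: state=(1.251, 1.977)
t=1.700: state=(1.236, 1.864)
t=1.800: state=(1.232, 1.756)
t=1.900: state=(1.238, 1.655)
t=2.000: state=(1.253, 1.560)
t=2.020: state=(1.258, 1.542)
largest grid value and its neighbours: y(0.490)=3.03877, y(0.500)=3.03892, y(0.510)=3.03873
parabola through these three points peaks at t≈0.499 with y≈3.03892

max y = 3.039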